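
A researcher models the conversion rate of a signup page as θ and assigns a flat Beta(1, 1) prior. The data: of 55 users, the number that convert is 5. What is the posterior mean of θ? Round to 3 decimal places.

The binomial likelihood is conjugate to the Beta prior: with 5 successes and 50 failures, the posterior is Beta(1+5, 1+50) = Beta(6, 51).
E[θ | data] = 6/(6+51) = 0.105.

Posterior mean ≈ 0.105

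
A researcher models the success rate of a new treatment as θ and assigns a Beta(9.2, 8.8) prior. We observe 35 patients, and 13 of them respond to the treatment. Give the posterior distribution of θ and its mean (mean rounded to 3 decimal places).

Observing 13 successes and 22 failures updates Beta(9.2, 8.8) by adding the success and failure counts to the two shape parameters: α = 9.2+13 = 22.2, β = 8.8+22 = 30.8.
E[θ | data] = 22.2/(22.2+30.8) = 0.419.

Posterior: Beta(22.2, 30.8); mean ≈ 0.419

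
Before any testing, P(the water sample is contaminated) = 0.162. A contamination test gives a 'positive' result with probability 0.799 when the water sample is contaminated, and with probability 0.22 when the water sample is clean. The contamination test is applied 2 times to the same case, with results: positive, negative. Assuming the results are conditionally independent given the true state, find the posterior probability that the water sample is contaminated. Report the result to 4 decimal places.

Posterior P(H) ≈ 0.1532

With H the event that the water sample is contaminated, the joint likelihood of the observed sequence is P(data|H) = 0.799·0.201 = 0.16060 and P(data|¬H) = 0.22·0.78 = 0.17160.
Bayes: P(H|data) = 0.162·0.16060 / (0.162·0.16060 + 0.838·0.17160) = 0.026017/0.16982 = 0.1532.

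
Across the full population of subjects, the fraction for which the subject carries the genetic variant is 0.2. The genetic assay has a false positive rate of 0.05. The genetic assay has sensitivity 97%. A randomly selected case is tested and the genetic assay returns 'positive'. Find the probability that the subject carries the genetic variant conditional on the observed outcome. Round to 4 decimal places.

Write H for 'the subject carries the genetic variant'. Prior odds H:¬H = 0.2/0.8 = 0.25000. For the 'positive' outcome, the likelihood ratio is 0.97/0.05 = 19.400.
Posterior odds = 0.25000 × 19.400 = 4.8500, so P(H|E) = 4.8500/(1+4.8500) = 0.8291.

P(H | E) ≈ 0.8291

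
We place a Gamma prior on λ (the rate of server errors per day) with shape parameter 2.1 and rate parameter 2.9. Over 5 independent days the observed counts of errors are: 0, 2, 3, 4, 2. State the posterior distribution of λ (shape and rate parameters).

Posterior: Gamma(shape=13.1, rate=7.9)

Total count ∑xᵢ = 11 over n = 5 days.
Gamma is conjugate to the Poisson likelihood: posterior is Gamma(shape = 2.1+11 = 13.1, rate = 2.9+5 = 7.9).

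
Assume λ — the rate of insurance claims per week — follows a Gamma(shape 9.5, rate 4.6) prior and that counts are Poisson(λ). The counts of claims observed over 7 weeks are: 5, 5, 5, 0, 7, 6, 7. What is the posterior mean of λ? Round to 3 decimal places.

Posterior mean ≈ 3.836

The Poisson likelihood adds the total count to the shape and the number of exposure periods to the rate. Here ∑xᵢ = 35 and n = 7, so shape 9.5→44.5 and rate 4.6→11.6.
Posterior mean = shape/rate = 44.5/11.6 = 3.836.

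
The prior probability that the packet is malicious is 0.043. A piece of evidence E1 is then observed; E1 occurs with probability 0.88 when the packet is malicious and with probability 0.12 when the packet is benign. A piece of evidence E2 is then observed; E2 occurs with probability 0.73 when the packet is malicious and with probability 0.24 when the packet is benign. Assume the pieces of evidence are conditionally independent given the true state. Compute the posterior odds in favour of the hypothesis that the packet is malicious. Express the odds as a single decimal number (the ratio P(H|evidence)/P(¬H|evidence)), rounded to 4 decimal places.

Prior odds = 0.043/(1−0.043) = 0.044932.
Likelihood ratio for E1 = 0.88/0.12 = 7.3333.
Likelihood ratio for E2 = 0.73/0.24 = 3.0417.
Posterior odds = prior odds × LR₁ × LR₂ = 1.0022.

Posterior odds ≈ 1.0022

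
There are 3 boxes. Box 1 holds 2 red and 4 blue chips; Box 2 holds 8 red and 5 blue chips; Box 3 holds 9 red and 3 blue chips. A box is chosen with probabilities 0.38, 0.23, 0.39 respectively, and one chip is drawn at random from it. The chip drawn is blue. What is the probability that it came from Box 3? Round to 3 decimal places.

Posterior probability ≈ 0.222

Tabulate prior·likelihood by source: [1] prior 0.38, lik 0.6667, product 0.2533; [2] prior 0.23, lik 0.3846, product 0.08846; [3] prior 0.39, lik 0.25, product 0.09750.
Normalizing constant = 0.43929; the posterior for Box 3 is its product over the sum, 0.09750/0.43929 = 0.222.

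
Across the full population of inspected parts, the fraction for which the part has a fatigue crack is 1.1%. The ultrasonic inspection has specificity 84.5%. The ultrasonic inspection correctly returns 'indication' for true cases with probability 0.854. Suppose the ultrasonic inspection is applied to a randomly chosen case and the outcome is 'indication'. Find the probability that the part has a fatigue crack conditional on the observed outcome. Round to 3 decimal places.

P(H | E) ≈ 0.058

Let H be the event that the part has a fatigue crack. P(H) = 0.011, so P(¬H) = 0.989. With E the 'indication' result, P(E|H) = 0.854 and P(E|¬H) = 0.155.
P(E) = 0.854·0.011 + 0.155·0.989 = 0.0093940 + 0.15329 = 0.16269.
By Bayes' theorem, P(H|E) = 0.0093940 / 0.16269 = 0.058.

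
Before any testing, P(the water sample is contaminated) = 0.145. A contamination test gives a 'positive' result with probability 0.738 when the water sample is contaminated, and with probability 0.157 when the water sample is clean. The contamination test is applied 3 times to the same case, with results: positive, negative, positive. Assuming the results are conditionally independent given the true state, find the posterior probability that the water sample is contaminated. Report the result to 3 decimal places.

With H the event that the water sample is contaminated, the joint likelihood of the observed sequence is P(data|H) = 0.738·0.262·0.738 = 0.14270 and P(data|¬H) = 0.157·0.843·0.157 = 0.020779.
Bayes: P(H|data) = 0.145·0.14270 / (0.145·0.14270 + 0.855·0.020779) = 0.020691/0.038457 = 0.5380.

Posterior P(H) ≈ 0.538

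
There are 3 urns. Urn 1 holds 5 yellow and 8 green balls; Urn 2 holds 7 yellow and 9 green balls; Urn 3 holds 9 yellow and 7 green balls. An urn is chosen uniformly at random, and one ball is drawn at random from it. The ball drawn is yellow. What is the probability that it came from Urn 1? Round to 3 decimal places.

P(yellow|Urn 1) = 0.3846; P(yellow|Urn 2) = 0.4375; P(yellow|Urn 3) = 0.5625.
Prior × likelihood for each source: 0.333333·0.3846=0.1282, 0.333333·0.4375=0.1458, 0.333333·0.5625=0.1875. Summing gives P(yellow) = 0.46154.
P(Urn 1 | yellow) = 0.1282 / 0.46154 = 0.278.

Posterior probability ≈ 0.278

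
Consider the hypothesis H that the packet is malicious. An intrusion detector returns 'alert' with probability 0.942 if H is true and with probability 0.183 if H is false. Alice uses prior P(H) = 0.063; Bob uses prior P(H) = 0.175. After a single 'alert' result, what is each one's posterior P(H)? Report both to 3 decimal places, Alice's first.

The likelihood ratio for an 'alert' result is 0.942/0.183 = 5.1475.
Alice: prior odds 0.063/0.937 = 0.067236; posterior odds 0.34610; posterior probability 0.257.
Bob: prior odds 0.175/0.825 = 0.21212; posterior odds 1.0919; posterior probability 0.522.

Alice: 0.257; Bob: 0.522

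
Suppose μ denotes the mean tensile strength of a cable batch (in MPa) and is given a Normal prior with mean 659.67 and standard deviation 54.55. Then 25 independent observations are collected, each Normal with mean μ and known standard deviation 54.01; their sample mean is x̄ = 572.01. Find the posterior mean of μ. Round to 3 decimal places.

With known σ, the Normal prior is conjugate. Weight on the data is w = (n/σ²)/(n/σ² + 1/τ₀²) = 0.00857021/(0.00857021+0.00033606) = 0.96227.
Posterior mean = w·x̄ + (1−w)·μ₀ = 0.96227·572.01 + 0.037732·659.67 = 575.318.

Posterior mean ≈ 575.318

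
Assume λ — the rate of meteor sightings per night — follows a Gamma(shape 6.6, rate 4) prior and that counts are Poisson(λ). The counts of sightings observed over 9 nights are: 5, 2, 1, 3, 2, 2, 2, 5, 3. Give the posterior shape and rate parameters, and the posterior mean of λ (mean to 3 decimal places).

The Poisson likelihood adds the total count to the shape and the number of exposure periods to the rate. Here ∑xᵢ = 25 and n = 9, so shape 6.6→31.6 and rate 4→13.
E[λ | data] = 31.6/13 = 2.431.

Posterior: Gamma(shape=31.6, rate=13); mean ≈ 2.431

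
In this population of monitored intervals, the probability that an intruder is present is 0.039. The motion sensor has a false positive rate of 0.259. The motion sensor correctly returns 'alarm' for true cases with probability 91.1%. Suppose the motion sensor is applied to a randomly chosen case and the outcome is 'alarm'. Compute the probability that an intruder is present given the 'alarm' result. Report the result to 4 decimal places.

P(H | E) ≈ 0.1249

Let H be the event that an intruder is present. P(H) = 0.039, so P(¬H) = 0.961. With E the 'alarm' result, P(E|H) = 0.911 and P(E|¬H) = 0.259.
P(E) = 0.911·0.039 + 0.259·0.961 = 0.035529 + 0.24890 = 0.28443.
By Bayes' theorem, P(H|E) = 0.035529 / 0.28443 = 0.1249.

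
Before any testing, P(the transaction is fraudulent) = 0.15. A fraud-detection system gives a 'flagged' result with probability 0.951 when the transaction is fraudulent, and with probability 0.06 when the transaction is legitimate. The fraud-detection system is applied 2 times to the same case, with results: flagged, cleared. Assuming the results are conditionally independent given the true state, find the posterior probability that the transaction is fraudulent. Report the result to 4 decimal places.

Posterior P(H) ≈ 0.1273

With H the event that the transaction is fraudulent, the joint likelihood of the observed sequence is P(data|H) = 0.951·0.049 = 0.046599 and P(data|¬H) = 0.06·0.94 = 0.056400.
Bayes: P(H|data) = 0.15·0.046599 / (0.15·0.046599 + 0.85·0.056400) = 0.0069898/0.054930 = 0.1273.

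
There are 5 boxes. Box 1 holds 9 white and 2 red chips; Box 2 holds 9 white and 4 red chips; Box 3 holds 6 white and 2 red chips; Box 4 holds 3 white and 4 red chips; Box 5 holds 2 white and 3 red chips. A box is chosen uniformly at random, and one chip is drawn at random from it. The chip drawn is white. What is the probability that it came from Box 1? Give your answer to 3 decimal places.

Posterior probability ≈ 0.265

Tabulate prior·likelihood by source: [1] prior 0.2, lik 0.8182, product 0.1636; [2] prior 0.2, lik 0.6923, product 0.1385; [3] prior 0.2, lik 0.75, product 0.1500; [4] prior 0.2, lik 0.4286, product 0.08571; [5] prior 0.2, lik 0.4, product 0.08000.
Normalizing constant = 0.61781; the posterior for Box 1 is its product over the sum, 0.1636/0.61781 = 0.265.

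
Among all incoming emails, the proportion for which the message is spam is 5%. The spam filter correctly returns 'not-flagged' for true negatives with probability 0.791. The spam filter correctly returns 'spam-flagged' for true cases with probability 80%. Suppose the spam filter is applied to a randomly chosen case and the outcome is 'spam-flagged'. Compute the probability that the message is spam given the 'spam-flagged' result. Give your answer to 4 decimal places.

P(H | E) ≈ 0.1677

Let H be the event that the message is spam. P(H) = 0.05, so P(¬H) = 0.95. With E the 'spam-flagged' result, P(E|H) = 0.8 and P(E|¬H) = 0.209.
P(E) = 0.8·0.05 + 0.209·0.95 = 0.040000 + 0.19855 = 0.23855.
By Bayes' theorem, P(H|E) = 0.040000 / 0.23855 = 0.1677.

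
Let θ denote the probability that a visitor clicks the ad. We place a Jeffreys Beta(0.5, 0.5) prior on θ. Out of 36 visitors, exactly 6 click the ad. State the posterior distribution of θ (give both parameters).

Observing 6 successes and 30 failures updates Beta(0.5, 0.5) by adding the success and failure counts to the two shape parameters: α = 0.5+6 = 6.5, β = 0.5+30 = 30.5.

Posterior: Beta(6.5, 30.5)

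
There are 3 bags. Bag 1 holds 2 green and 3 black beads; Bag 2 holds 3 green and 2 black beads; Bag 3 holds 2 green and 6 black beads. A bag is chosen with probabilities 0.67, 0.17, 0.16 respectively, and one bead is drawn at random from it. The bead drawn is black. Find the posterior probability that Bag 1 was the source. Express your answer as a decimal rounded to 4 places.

Posterior probability ≈ 0.6814

Tabulate prior·likelihood by source: [1] prior 0.67, lik 0.6, product 0.4020; [2] prior 0.17, lik 0.4, product 0.06800; [3] prior 0.16, lik 0.75, product 0.1200.
Normalizing constant = 0.59000; the posterior for Bag 1 is its product over the sum, 0.4020/0.59000 = 0.6814.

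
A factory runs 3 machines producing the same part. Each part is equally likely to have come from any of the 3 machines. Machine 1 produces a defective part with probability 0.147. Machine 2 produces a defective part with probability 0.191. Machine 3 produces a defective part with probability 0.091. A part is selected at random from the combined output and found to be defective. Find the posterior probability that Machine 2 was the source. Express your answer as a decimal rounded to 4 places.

Tabulate prior·likelihood by source: [1] prior 0.333333, lik 0.147, product 0.04900; [2] prior 0.333333, lik 0.191, product 0.06367; [3] prior 0.333333, lik 0.091, product 0.03033.
Normalizing constant = 0.14300; the posterior for Machine 2 is its product over the sum, 0.06367/0.14300 = 0.4452.

Posterior probability ≈ 0.4452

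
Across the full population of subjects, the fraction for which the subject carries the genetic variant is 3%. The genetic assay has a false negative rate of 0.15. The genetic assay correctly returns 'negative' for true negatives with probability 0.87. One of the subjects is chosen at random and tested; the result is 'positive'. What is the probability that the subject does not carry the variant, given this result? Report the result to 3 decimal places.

Write H for 'the subject carries the genetic variant'. Prior odds H:¬H = 0.03/0.97 = 0.030928. For the 'positive' outcome, the likelihood ratio is 0.85/0.13 = 6.5385.
Posterior odds = 0.030928 × 6.5385 = 0.20222, so P(H|E) = 0.20222/(1+0.20222) = 0.168. Then P(¬H|E) = 1 − 0.168 = 0.832.

P(¬H | E) ≈ 0.832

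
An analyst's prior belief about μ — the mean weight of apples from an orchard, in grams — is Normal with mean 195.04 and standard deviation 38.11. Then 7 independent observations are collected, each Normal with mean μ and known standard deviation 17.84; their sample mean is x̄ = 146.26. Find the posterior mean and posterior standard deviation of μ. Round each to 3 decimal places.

Prior precision 1/τ₀² = 1/38.11² = 0.00068853; data precision n/σ² = 7/17.84² = 0.0219942.
Posterior precision = 0.00068853 + 0.0219942 = 0.0226827, giving posterior SD = 1/√0.0226827 = 6.640.
Posterior mean = (0.00068853·195.04 + 0.0219942·146.26) / 0.0226827 = 147.741.

Posterior mean ≈ 147.741; posterior SD ≈ 6.640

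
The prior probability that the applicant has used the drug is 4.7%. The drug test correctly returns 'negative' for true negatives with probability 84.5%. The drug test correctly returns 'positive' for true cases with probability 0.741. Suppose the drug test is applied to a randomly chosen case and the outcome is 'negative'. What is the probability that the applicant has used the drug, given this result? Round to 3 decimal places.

Write H for 'the applicant has used the drug'. Prior odds H:¬H = 0.047/0.953 = 0.049318. For the 'negative' outcome, the likelihood ratio is 0.259/0.845 = 0.30651.
Posterior odds = 0.049318 × 0.30651 = 0.015116, so P(H|E) = 0.015116/(1+0.015116) = 0.015.

P(H | E) ≈ 0.015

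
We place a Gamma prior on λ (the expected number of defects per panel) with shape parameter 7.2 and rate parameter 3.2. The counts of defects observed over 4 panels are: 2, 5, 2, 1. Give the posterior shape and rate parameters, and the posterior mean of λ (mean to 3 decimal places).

Posterior: Gamma(shape=17.2, rate=7.2); mean ≈ 2.389

The Poisson likelihood adds the total count to the shape and the number of exposure periods to the rate. Here ∑xᵢ = 10 and n = 4, so shape 7.2→17.2 and rate 3.2→7.2.
E[λ | data] = 17.2/7.2 = 2.389.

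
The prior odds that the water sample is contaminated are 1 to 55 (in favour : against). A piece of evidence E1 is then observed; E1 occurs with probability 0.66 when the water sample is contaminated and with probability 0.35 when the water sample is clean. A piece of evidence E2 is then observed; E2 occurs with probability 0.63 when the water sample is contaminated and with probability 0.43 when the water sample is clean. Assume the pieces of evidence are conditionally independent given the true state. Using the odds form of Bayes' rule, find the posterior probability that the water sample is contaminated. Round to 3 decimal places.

Posterior probability ≈ 0.048

Prior odds = 1/55 = 0.018182. In log-odds, ln(0.018182) = -4.0073.
Add log likelihood ratios: ln(1.8857) + ln(1.4651) = 1.0162.
Posterior log-odds = -2.9911, so posterior odds = exp(-2.9911) = 0.050233. Converting, P(H|E) = 0.050233/1.0502 = 0.048.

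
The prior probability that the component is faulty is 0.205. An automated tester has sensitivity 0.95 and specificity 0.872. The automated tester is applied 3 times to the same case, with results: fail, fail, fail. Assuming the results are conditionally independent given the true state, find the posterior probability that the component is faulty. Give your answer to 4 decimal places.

Posterior P(H) ≈ 0.9906

Let H be the event that the component is faulty; start with P(H) = 0.205. P('fail'|H) = 0.95, P('fail'|¬H) = 0.128.
Update on result 1 ('fail'): P(H) ← 0.95·0.2050 / (0.95·0.2050 + 0.128·0.7950) = 0.19475/0.29651 = 0.6568.
Update on result 2 ('fail'): P(H) ← 0.95·0.6568 / (0.95·0.6568 + 0.128·0.3432) = 0.62397/0.66790 = 0.9342.
Update on result 3 ('fail'): P(H) ← 0.95·0.9342 / (0.95·0.9342 + 0.128·0.0658) = 0.88752/0.89594 = 0.9906.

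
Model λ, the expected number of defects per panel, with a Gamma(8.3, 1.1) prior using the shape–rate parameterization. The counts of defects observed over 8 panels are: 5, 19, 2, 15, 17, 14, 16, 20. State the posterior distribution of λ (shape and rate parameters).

Total count ∑xᵢ = 108 over n = 8 panels.
Gamma is conjugate to the Poisson likelihood: posterior is Gamma(shape = 8.3+108 = 116.3, rate = 1.1+8 = 9.1).

Posterior: Gamma(shape=116.3, rate=9.1)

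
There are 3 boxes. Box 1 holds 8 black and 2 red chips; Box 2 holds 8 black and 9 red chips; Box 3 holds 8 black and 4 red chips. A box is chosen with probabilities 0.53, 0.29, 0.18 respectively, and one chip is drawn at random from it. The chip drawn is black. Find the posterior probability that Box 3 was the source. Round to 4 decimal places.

P(black|Box 1) = 0.8; P(black|Box 2) = 0.4706; P(black|Box 3) = 0.6667.
Prior × likelihood for each source: 0.53·0.8=0.4240, 0.29·0.4706=0.1365, 0.18·0.6667=0.1200. Summing gives P(black) = 0.68047.
P(Box 3 | black) = 0.1200 / 0.68047 = 0.1763.

Posterior probability ≈ 0.1763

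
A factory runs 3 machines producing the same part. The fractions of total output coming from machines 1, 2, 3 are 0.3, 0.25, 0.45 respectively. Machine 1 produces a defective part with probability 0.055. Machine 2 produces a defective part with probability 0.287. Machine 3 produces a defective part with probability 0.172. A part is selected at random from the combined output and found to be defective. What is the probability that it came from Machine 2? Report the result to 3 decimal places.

Posterior probability ≈ 0.433

Tabulate prior·likelihood by source: [1] prior 0.3, lik 0.055, product 0.01650; [2] prior 0.25, lik 0.287, product 0.07175; [3] prior 0.45, lik 0.172, product 0.07740.
Normalizing constant = 0.16565; the posterior for Machine 2 is its product over the sum, 0.07175/0.16565 = 0.433.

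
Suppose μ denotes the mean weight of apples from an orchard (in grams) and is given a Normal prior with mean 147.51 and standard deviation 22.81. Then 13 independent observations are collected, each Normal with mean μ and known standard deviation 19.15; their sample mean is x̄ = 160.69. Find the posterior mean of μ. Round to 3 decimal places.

Posterior mean ≈ 160.012

Prior precision 1/τ₀² = 1/22.81² = 0.00192198; data precision n/σ² = 13/19.15² = 0.0354491.
Posterior precision = 0.00192198 + 0.0354491 = 0.0373711.
Posterior mean = (0.00192198·147.51 + 0.0354491·160.69) / 0.0373711 = 160.012.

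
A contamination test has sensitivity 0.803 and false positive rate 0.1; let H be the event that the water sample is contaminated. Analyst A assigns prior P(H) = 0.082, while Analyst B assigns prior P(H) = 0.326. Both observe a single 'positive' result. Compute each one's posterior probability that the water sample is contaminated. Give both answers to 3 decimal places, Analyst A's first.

P('+'|H) = 0.803, P('+'|¬H) = 0.1.
Analyst A: numerator 0.803·0.082 = 0.065846; evidence = 0.065846+0.1·0.918 = 0.15765; posterior = 0.418.
Analyst B: numerator 0.803·0.326 = 0.26178; evidence = 0.26178+0.1·0.674 = 0.32918; posterior = 0.795.

Analyst A: 0.418; Analyst B: 0.795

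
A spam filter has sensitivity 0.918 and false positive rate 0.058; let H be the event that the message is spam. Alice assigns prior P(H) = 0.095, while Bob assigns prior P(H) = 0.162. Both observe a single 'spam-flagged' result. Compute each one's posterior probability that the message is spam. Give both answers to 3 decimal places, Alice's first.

P('+'|H) = 0.918, P('+'|¬H) = 0.058.
Alice: numerator 0.918·0.095 = 0.087210; evidence = 0.087210+0.058·0.905 = 0.13970; posterior = 0.624.
Bob: numerator 0.918·0.162 = 0.14872; evidence = 0.14872+0.058·0.838 = 0.19732; posterior = 0.754.

Alice: 0.624; Bob: 0.754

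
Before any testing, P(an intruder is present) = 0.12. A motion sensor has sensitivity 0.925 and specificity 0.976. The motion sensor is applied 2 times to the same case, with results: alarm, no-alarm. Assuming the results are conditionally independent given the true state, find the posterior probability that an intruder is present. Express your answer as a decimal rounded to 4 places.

Let H be the event that an intruder is present; start with P(H) = 0.12. P('alarm'|H) = 0.925, P('alarm'|¬H) = 0.024.
Update on result 1 ('alarm'): P(H) ← 0.925·0.1200 / (0.925·0.1200 + 0.024·0.8800) = 0.11100/0.13212 = 0.8401.
Update on result 2 ('no-alarm'): P(H) ← 0.075·0.8401 / (0.075·0.8401 + 0.976·0.1599) = 0.063011/0.21903 = 0.2877.

Posterior P(H) ≈ 0.2877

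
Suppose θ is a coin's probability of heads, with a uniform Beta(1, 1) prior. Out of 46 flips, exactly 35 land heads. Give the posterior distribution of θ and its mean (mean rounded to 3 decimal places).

Posterior: Beta(36, 12); mean ≈ 0.750

Observing 35 successes and 11 failures updates Beta(1, 1) by adding the success and failure counts to the two shape parameters: α = 1+35 = 36, β = 1+11 = 12.
E[θ | data] = 36/(36+12) = 0.750.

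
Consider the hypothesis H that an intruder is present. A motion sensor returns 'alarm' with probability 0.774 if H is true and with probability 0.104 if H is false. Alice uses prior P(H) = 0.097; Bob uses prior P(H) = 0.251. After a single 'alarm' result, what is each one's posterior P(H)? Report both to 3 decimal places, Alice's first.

P('+'|H) = 0.774, P('+'|¬H) = 0.104.
Alice: numerator 0.774·0.097 = 0.075078; evidence = 0.075078+0.104·0.903 = 0.16899; posterior = 0.444.
Bob: numerator 0.774·0.251 = 0.19427; evidence = 0.19427+0.104·0.749 = 0.27217; posterior = 0.714.

Alice: 0.444; Bob: 0.714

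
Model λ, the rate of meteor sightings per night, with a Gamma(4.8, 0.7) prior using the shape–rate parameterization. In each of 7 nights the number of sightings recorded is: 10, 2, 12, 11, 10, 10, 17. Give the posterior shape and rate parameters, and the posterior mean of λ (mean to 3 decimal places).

The Poisson likelihood adds the total count to the shape and the number of exposure periods to the rate. Here ∑xᵢ = 72 and n = 7, so shape 4.8→76.8 and rate 0.7→7.7.
E[λ | data] = 76.8/7.7 = 9.974.

Posterior: Gamma(shape=76.8, rate=7.7); mean ≈ 9.974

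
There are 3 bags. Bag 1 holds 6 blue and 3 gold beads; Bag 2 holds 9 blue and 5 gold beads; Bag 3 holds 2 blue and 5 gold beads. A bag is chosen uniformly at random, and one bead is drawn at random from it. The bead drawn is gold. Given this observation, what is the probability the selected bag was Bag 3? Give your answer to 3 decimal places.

P(gold|Bag 1) = 0.3333; P(gold|Bag 2) = 0.3571; P(gold|Bag 3) = 0.7143.
Prior × likelihood for each source: 0.333333·0.3333=0.1111, 0.333333·0.3571=0.1190, 0.333333·0.7143=0.2381. Summing gives P(gold) = 0.46825.
P(Bag 3 | gold) = 0.2381 / 0.46825 = 0.508.

Posterior probability ≈ 0.508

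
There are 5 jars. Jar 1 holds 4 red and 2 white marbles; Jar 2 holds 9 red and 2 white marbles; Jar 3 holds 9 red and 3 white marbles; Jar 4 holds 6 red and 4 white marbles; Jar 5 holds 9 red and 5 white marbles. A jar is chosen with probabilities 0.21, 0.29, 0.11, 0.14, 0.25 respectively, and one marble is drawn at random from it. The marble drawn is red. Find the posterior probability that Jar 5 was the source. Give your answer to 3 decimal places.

P(red|Jar 1) = 0.6667; P(red|Jar 2) = 0.8182; P(red|Jar 3) = 0.75; P(red|Jar 4) = 0.6; P(red|Jar 5) = 0.6429.
Prior × likelihood for each source: 0.21·0.6667=0.1400, 0.29·0.8182=0.2373, 0.11·0.75=0.08250, 0.14·0.6=0.08400, 0.25·0.6429=0.1607. Summing gives P(red) = 0.70449.
P(Jar 5 | red) = 0.1607 / 0.70449 = 0.228.

Posterior probability ≈ 0.228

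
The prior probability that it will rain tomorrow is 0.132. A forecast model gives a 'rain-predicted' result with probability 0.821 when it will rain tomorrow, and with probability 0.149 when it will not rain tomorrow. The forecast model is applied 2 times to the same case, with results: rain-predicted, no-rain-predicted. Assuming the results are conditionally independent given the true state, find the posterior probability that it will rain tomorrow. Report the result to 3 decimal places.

With H the event that it will rain tomorrow, the joint likelihood of the observed sequence is P(data|H) = 0.821·0.179 = 0.14696 and P(data|¬H) = 0.149·0.851 = 0.12680.
Bayes: P(H|data) = 0.132·0.14696 / (0.132·0.14696 + 0.868·0.12680) = 0.019399/0.12946 = 0.1498.

Posterior P(H) ≈ 0.150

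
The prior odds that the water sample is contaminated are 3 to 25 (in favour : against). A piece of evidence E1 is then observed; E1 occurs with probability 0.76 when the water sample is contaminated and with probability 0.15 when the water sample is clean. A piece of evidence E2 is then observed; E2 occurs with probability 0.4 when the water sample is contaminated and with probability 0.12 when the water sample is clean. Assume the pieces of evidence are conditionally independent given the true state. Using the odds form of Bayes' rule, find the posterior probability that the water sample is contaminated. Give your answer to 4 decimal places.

Prior odds = 3/25 = 0.12000.
Likelihood ratio for E1 = 0.76/0.15 = 5.0667.
Likelihood ratio for E2 = 0.4/0.12 = 3.3333.
Posterior odds = prior odds × LR₁ × LR₂ = 2.0267.
Posterior probability = odds/(1+odds) = 2.0267/3.0267 = 0.6696.

Posterior probability ≈ 0.6696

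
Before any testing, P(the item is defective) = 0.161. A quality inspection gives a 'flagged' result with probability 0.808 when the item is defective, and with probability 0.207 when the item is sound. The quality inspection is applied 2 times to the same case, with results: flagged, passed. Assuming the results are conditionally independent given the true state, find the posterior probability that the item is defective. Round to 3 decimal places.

Posterior P(H) ≈ 0.154

Let H be the event that the item is defective; start with P(H) = 0.161. P('flagged'|H) = 0.808, P('flagged'|¬H) = 0.207.
Update on result 1 ('flagged'): P(H) ← 0.808·0.1610 / (0.808·0.1610 + 0.207·0.8390) = 0.13009/0.30376 = 0.4283.
Update on result 2 ('passed'): P(H) ← 0.192·0.4283 / (0.192·0.4283 + 0.793·0.5717) = 0.082225/0.53562 = 0.1535.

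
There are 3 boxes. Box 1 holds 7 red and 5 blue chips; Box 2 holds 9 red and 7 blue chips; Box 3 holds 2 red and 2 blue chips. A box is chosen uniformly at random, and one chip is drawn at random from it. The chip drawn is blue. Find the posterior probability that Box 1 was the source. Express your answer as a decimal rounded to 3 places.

Posterior probability ≈ 0.308

P(blue|Box 1) = 0.4167; P(blue|Box 2) = 0.4375; P(blue|Box 3) = 0.5.
Prior × likelihood for each source: 0.333333·0.4167=0.1389, 0.333333·0.4375=0.1458, 0.333333·0.5=0.1667. Summing gives P(blue) = 0.45139.
P(Box 1 | blue) = 0.1389 / 0.45139 = 0.308.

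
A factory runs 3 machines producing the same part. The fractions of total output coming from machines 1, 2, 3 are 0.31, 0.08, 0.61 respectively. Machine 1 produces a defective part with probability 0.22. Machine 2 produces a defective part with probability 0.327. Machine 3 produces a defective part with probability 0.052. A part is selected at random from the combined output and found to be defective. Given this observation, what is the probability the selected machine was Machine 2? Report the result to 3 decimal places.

Tabulate prior·likelihood by source: [1] prior 0.31, lik 0.22, product 0.06820; [2] prior 0.08, lik 0.327, product 0.02616; [3] prior 0.61, lik 0.052, product 0.03172.
Normalizing constant = 0.12608; the posterior for Machine 2 is its product over the sum, 0.02616/0.12608 = 0.207.

Posterior probability ≈ 0.207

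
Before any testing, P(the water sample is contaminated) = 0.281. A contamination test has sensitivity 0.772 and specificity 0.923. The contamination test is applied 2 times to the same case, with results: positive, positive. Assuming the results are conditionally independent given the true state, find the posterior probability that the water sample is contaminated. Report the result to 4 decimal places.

Posterior P(H) ≈ 0.9752

Let H be the event that the water sample is contaminated; start with P(H) = 0.281. P('positive'|H) = 0.772, P('positive'|¬H) = 0.077.
Update on result 1 ('positive'): P(H) ← 0.772·0.2810 / (0.772·0.2810 + 0.077·0.7190) = 0.21693/0.27230 = 0.7967.
Update on result 2 ('positive'): P(H) ← 0.772·0.7967 / (0.772·0.7967 + 0.077·0.2033) = 0.61504/0.63069 = 0.9752.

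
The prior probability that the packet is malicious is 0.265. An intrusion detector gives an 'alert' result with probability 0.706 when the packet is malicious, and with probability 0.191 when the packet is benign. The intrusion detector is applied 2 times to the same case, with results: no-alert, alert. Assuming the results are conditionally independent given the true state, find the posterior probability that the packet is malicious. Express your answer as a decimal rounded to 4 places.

With H the event that the packet is malicious, the joint likelihood of the observed sequence is P(data|H) = 0.294·0.706 = 0.20756 and P(data|¬H) = 0.809·0.191 = 0.15452.
Bayes: P(H|data) = 0.265·0.20756 / (0.265·0.20756 + 0.735·0.15452) = 0.055004/0.16858 = 0.3263.

Posterior P(H) ≈ 0.3263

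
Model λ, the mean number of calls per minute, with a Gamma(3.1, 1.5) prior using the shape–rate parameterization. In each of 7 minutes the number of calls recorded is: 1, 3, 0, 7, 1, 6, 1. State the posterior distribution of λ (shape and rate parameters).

Posterior: Gamma(shape=22.1, rate=8.5)

The Poisson likelihood adds the total count to the shape and the number of exposure periods to the rate. Here ∑xᵢ = 19 and n = 7, so shape 3.1→22.1 and rate 1.5→8.5.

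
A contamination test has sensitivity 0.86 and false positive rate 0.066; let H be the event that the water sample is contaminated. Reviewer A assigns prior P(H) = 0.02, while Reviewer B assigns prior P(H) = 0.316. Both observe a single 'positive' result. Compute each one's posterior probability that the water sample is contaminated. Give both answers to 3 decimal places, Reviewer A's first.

Reviewer A: 0.210; Reviewer B: 0.858

The likelihood ratio for a 'positive' result is 0.86/0.066 = 13.030.
Reviewer A: prior odds 0.02/0.98 = 0.020408; posterior odds 0.26592; posterior probability 0.210.
Reviewer B: prior odds 0.316/0.684 = 0.46199; posterior odds 6.0198; posterior probability 0.858.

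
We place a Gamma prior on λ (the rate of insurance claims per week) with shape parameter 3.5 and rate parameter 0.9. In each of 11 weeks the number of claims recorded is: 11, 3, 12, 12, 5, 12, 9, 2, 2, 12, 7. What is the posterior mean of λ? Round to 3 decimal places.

Posterior mean ≈ 7.605

The Poisson likelihood adds the total count to the shape and the number of exposure periods to the rate. Here ∑xᵢ = 87 and n = 11, so shape 3.5→90.5 and rate 0.9→11.9.
E[λ | data] = 90.5/11.9 = 7.605.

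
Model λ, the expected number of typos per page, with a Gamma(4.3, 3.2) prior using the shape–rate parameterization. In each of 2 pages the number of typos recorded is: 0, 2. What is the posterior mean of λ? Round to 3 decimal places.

The Poisson likelihood adds the total count to the shape and the number of exposure periods to the rate. Here ∑xᵢ = 2 and n = 2, so shape 4.3→6.3 and rate 3.2→5.2.
Posterior mean = shape/rate = 6.3/5.2 = 1.212.

Posterior mean ≈ 1.212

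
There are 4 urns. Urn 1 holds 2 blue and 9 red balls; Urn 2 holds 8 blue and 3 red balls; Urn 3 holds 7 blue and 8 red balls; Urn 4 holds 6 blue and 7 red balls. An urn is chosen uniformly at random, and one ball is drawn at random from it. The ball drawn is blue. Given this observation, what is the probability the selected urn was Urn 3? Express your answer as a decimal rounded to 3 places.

Tabulate prior·likelihood by source: [1] prior 0.25, lik 0.1818, product 0.04545; [2] prior 0.25, lik 0.7273, product 0.1818; [3] prior 0.25, lik 0.4667, product 0.1167; [4] prior 0.25, lik 0.4615, product 0.1154.
Normalizing constant = 0.45932; the posterior for Urn 3 is its product over the sum, 0.1167/0.45932 = 0.254.

Posterior probability ≈ 0.254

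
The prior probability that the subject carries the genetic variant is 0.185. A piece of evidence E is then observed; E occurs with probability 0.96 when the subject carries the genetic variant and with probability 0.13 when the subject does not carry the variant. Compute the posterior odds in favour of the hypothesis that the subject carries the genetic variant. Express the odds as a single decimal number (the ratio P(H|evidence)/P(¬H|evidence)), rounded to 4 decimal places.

Posterior odds ≈ 1.6763

Prior odds = 0.185/(1−0.185) = 0.22699.
Likelihood ratio for E = 0.96/0.13 = 7.3846.
Posterior odds = prior odds × LR = 1.6763.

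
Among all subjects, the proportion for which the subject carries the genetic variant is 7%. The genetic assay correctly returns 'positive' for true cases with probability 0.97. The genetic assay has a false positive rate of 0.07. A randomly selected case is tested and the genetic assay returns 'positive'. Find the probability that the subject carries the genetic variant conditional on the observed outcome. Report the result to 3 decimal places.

P(H | E) ≈ 0.511

Let H be the event that the subject carries the genetic variant. P(H) = 0.07, so P(¬H) = 0.93. With E the 'positive' result, P(E|H) = 0.97 and P(E|¬H) = 0.07.
P(E) = 0.97·0.07 + 0.07·0.93 = 0.067900 + 0.065100 = 0.13300.
By Bayes' theorem, P(H|E) = 0.067900 / 0.13300 = 0.511.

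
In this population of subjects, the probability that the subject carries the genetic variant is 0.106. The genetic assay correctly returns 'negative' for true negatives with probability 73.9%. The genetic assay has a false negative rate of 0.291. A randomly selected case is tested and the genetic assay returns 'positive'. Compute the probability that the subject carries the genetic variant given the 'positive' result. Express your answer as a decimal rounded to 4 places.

Let H be the event that the subject carries the genetic variant. P(H) = 0.106, so P(¬H) = 0.894. With E the 'positive' result, P(E|H) = 0.709 and P(E|¬H) = 0.261.
P(E) = 0.709·0.106 + 0.261·0.894 = 0.075154 + 0.23333 = 0.30849.
By Bayes' theorem, P(H|E) = 0.075154 / 0.30849 = 0.2436.

P(H | E) ≈ 0.2436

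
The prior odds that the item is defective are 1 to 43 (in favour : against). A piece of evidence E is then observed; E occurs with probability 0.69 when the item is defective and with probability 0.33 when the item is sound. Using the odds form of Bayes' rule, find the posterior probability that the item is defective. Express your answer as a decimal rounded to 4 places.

Prior odds = 1/43 = 0.023256. In log-odds, ln(0.023256) = -3.7612.
Add log likelihood ratio: ln(2.0909) = 0.73760.
Posterior log-odds = -3.0236, so posterior odds = exp(-3.0236) = 0.048626. Converting, P(H|E) = 0.048626/1.0486 = 0.0464.

Posterior probability ≈ 0.0464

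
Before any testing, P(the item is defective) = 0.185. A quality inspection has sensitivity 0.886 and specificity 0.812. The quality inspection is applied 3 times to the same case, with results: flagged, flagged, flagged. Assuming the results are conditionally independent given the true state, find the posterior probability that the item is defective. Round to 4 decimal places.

Posterior P(H) ≈ 0.9596

Let H be the event that the item is defective; start with P(H) = 0.185. P('flagged'|H) = 0.886, P('flagged'|¬H) = 0.188.
Update on result 1 ('flagged'): P(H) ← 0.886·0.1850 / (0.886·0.1850 + 0.188·0.8150) = 0.16391/0.31713 = 0.5169.
Update on result 2 ('flagged'): P(H) ← 0.886·0.5169 / (0.886·0.5169 + 0.188·0.4831) = 0.45793/0.54876 = 0.8345.
Update on result 3 ('flagged'): P(H) ← 0.886·0.8345 / (0.886·0.8345 + 0.188·0.1655) = 0.73935/0.77047 = 0.9596.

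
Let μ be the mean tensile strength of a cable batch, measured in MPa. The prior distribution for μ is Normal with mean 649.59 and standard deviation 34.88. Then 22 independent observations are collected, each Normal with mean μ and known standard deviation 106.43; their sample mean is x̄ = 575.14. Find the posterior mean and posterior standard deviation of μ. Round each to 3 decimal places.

Prior precision 1/τ₀² = 1/34.88² = 0.00082195; data precision n/σ² = 22/106.43² = 0.00194220.
Posterior precision = 0.00082195 + 0.00194220 = 0.00276416, giving posterior SD = 1/√0.00276416 = 19.020.
Posterior mean = (0.00082195·649.59 + 0.00194220·575.14) / 0.00276416 = 597.279.

Posterior mean ≈ 597.279; posterior SD ≈ 19.020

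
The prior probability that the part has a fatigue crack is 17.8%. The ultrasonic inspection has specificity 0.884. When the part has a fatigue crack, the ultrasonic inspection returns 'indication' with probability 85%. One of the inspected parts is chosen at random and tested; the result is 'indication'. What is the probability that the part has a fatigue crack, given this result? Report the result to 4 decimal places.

Write H for 'the part has a fatigue crack'. Prior odds H:¬H = 0.178/0.822 = 0.21655. For the 'indication' outcome, the likelihood ratio is 0.85/0.116 = 7.3276.
Posterior odds = 0.21655 × 7.3276 = 1.5868, so P(H|E) = 1.5868/(1+1.5868) = 0.6134.

P(H | E) ≈ 0.6134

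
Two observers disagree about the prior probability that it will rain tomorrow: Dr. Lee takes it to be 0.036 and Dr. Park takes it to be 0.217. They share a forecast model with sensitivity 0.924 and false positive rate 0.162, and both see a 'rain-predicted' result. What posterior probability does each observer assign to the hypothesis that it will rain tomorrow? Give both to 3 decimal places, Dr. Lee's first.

The likelihood ratio for a 'rain-predicted' result is 0.924/0.162 = 5.7037.
Dr. Lee: prior odds 0.036/0.964 = 0.037344; posterior odds 0.21300; posterior probability 0.176.
Dr. Park: prior odds 0.217/0.783 = 0.27714; posterior odds 1.5807; posterior probability 0.613.

Dr. Lee: 0.176; Dr. Park: 0.613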